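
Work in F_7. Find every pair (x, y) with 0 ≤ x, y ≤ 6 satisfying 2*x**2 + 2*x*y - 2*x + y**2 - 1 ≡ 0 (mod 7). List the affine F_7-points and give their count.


Affine F_7-points: {(0, 1), (0, 6), (1, 2), (1, 3), (2, 4), (2, 6), (4, 3), (5, 2)}; count = 8.

For each of the 49 pairs (x, y) ∈ F_7², evaluate f(x, y) mod 7. Record the zeros.
  x = 0: [0↦6, 1↦0, 2↦3, 3↦1, 4↦1, 5↦3, 6↦0]  zeros at y ∈ {1, 6}
  x = 1: [0↦6, 1↦2, 2↦0, 3↦0, 4↦2, 5↦6, 6↦5]  zeros at y ∈ {2, 3}
  x = 2: [0↦3, 1↦1, 2↦1, 3↦3, 4↦0, 5↦6, 6↦0]  zeros at y ∈ {4, 6}
  x = 3: [0↦4, 1↦4, 2↦6, 3↦3, 4↦2, 5↦3, 6↦6]  zeros at y ∈ ∅
  x = 4: [0↦2, 1↦4, 2↦1, 3↦0, 4↦1, 5↦4, 6↦2]  zeros at y ∈ {3}
  x = 5: [0↦4, 1↦1, 2↦0, 3↦1, 4↦4, 5↦2, 6↦2]  zeros at y ∈ {2}
  x = 6: [0↦3, 1↦2, 2↦3, 3↦6, 4↦4, 5↦4, 6↦6]  zeros at y ∈ ∅
Collecting zeros: affine points = {(0, 1), (0, 6), (1, 2), (1, 3), (2, 4), (2, 6), (4, 3), (5, 2)}.
Total count |C(F_7)_aff| = 8.


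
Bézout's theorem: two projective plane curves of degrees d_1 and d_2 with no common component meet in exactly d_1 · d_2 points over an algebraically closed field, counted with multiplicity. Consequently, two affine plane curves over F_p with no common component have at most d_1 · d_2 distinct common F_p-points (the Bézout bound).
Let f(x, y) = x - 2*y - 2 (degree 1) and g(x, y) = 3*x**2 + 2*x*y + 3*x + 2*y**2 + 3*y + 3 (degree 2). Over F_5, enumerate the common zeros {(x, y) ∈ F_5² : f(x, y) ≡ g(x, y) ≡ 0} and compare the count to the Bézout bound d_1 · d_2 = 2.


Common zeros: ∅; count = 0; Bézout bound = 2.

deg(f) = 1, deg(g) = 2, so Bézout bound = 2.
Scan x ∈ F_5. For each x, list the y ∈ F_5 with f(x, y) ≡ 0 and those with g(x, y) ≡ 0 (mod 5); the common zeros in that column are the intersection.
  x = 0: f ≡ 0 at y ∈ {4}; g ≡ 0 at y ∈ {3}; common: ∅.
  x = 1: f ≡ 0 at y ∈ {2}; g ≡ 0 at y ∈ ∅; common: ∅.
  x = 2: f ≡ 0 at y ∈ {0}; g ≡ 0 at y ∈ {1, 3}; common: ∅.
  x = 3: f ≡ 0 at y ∈ {3}; g ≡ 0 at y ∈ {1, 2}; common: ∅.
  x = 4: f ≡ 0 at y ∈ {1}; g ≡ 0 at y ∈ ∅; common: ∅.
Collecting: common zeros = ∅, so the count is 0.
Comparison with the Bézout bound: 0 ≤ 2 = deg(f)·deg(g), as expected for curves with no common component (the affine F_5-count falls short of the bound because intersections may lie at infinity, over extension fields, or carry multiplicity).


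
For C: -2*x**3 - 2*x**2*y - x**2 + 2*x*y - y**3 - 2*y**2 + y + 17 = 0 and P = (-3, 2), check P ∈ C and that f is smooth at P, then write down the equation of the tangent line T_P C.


Tangent line at P: -20*x - 43*y + 26 = 0.

Step 1: f(-3, 2) = 0, so P lies on C.
Step 2: partial derivatives
  f_x(x, y) = -6*x**2 - 4*x*y - 2*x + 2*y, f_y(x, y) = -2*x**2 + 2*x - 3*y**2 - 4*y + 1.
  f_x(P) = -20, f_y(P) = -43 (gradient nonzero, so P is smooth).
Step 3: tangent line at P: -20·(x − -3) + -43·(y − 2) = 0.
Expanding: -20*x - 43*y + 26 = 0.


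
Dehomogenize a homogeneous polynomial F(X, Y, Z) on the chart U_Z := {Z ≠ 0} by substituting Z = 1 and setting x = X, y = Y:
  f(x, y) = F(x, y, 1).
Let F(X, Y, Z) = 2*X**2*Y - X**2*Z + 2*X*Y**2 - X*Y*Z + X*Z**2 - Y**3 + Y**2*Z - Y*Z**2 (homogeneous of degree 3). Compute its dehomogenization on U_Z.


f(x, y) = 2*x**2*y - x**2 + 2*x*y**2 - x*y + x - y**3 + y**2 - y

On U_Z we set Z = 1. Each monomial c·X^i·Y^j·Z^k in F becomes c·x^i·y^j·1^k = c·x^i·y^j.
Substituting Z = 1: F(X, Y, 1) = 2*x**2*y - x**2 + 2*x*y**2 - x*y + x - y**3 + y**2 - y.
Note: deg(f) ≤ deg(F) = 3; strict inequality happens when F is divisible by Z (lost terms).


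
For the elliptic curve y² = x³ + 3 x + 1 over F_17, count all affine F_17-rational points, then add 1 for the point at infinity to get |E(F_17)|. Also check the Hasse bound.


Affine points = {(0, 1), (0, 16), (2, 7), (2, 10), (4, 3), (4, 14), (7, 5), (7, 12), (9, 3), (9, 14), (14, 4), (14, 13), (15, 2), (15, 15)}; affine count = 14; |E(F_17)| = 15.

Discriminant check: Δ ∝ 4a³ + 27b² = 4·3³ + 27·1² = 4·27 + 27·1 ≡ 16 (mod 17). Nonzero ⇒ E is nonsingular.
For each x ∈ F_17, compute rhs = x³ + 3·x + 1 mod 17, then count y ∈ F_17 with y² ≡ rhs.
  x = 0: rhs = 1, matching y values: 1, 16 (2 points).
  x = 1: rhs = 5, matching y values: none (0 points).
  x = 2: rhs = 15, matching y values: 7, 10 (2 points).
  x = 3: rhs = 3, matching y values: none (0 points).
  x = 4: rhs = 9, matching y values: 3, 14 (2 points).
  x = 5: rhs = 5, matching y values: none (0 points).
  x = 6: rhs = 14, matching y values: none (0 points).
  x = 7: rhs = 8, matching y values: 5, 12 (2 points).
  x = 8: rhs = 10, matching y values: none (0 points).
  x = 9: rhs = 9, matching y values: 3, 14 (2 points).
  x = 10: rhs = 11, matching y values: none (0 points).
  x = 11: rhs = 5, matching y values: none (0 points).
  x = 12: rhs = 14, matching y values: none (0 points).
  x = 13: rhs = 10, matching y values: none (0 points).
  x = 14: rhs = 16, matching y values: 4, 13 (2 points).
  x = 15: rhs = 4, matching y values: 2, 15 (2 points).
  x = 16: rhs = 14, matching y values: none (0 points).
Total affine count: 14.
Full point count |E(F_17)| = 14 + 1 = 15.
Hasse bound: |15 − (17+1)| = |-3| = 3 ≤ 2√17 ≈ 8.2462 ✓.


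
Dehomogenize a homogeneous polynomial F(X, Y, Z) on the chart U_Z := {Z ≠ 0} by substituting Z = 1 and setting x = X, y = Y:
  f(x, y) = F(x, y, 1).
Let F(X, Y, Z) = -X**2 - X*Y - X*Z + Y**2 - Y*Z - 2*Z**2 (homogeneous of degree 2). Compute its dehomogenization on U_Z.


f(x, y) = -x**2 - x*y - x + y**2 - y - 2

On U_Z we set Z = 1. Each monomial c·X^i·Y^j·Z^k in F becomes c·x^i·y^j·1^k = c·x^i·y^j.
Substituting Z = 1: F(X, Y, 1) = -x**2 - x*y - x + y**2 - y - 2.
Note: deg(f) ≤ deg(F) = 2; strict inequality happens when F is divisible by Z (lost terms).


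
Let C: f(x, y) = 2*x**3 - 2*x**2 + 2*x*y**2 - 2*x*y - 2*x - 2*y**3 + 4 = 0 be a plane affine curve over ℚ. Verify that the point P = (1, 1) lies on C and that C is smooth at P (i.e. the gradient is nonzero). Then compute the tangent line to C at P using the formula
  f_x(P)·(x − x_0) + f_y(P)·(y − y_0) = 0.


Tangent line at P: 4 - 4*y = 0.

Step 1: f(1, 1) = 0, so P lies on C.
Step 2: partial derivatives
  f_x(x, y) = 6*x**2 - 4*x + 2*y**2 - 2*y - 2, f_y(x, y) = 4*x*y - 2*x - 6*y**2.
  f_x(P) = 0, f_y(P) = -4 (gradient nonzero, so P is smooth).
Step 3: tangent line at P: 0·(x − 1) + -4·(y − 1) = 0.
Expanding: 4 - 4*y = 0.


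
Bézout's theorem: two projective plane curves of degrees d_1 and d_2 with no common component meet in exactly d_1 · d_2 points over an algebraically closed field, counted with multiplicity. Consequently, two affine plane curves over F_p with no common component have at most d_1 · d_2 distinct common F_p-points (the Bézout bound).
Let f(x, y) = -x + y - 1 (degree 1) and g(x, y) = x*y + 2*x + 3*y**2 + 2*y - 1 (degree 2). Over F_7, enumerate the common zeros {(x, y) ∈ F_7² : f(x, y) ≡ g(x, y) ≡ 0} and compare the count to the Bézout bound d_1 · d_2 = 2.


Common zeros: {(2, 3), (4, 5)}; count = 2; Bézout bound = 2.

deg(f) = 1, deg(g) = 2, so Bézout bound = 2.
Scan x ∈ F_7. For each x, list the y ∈ F_7 with f(x, y) ≡ 0 and those with g(x, y) ≡ 0 (mod 7); the common zeros in that column are the intersection.
  x = 0: f ≡ 0 at y ∈ {1}; g ≡ 0 at y ∈ {5, 6}; common: ∅.
  x = 1: f ≡ 0 at y ∈ {2}; g ≡ 0 at y ∈ {1, 5}; common: ∅.
  x = 2: f ≡ 0 at y ∈ {3}; g ≡ 0 at y ∈ {3, 5}; common: {3}.
  x = 3: f ≡ 0 at y ∈ {4}; g ≡ 0 at y ∈ {5}; common: ∅.
  x = 4: f ≡ 0 at y ∈ {5}; g ≡ 0 at y ∈ {0, 5}; common: {5}.
  x = 5: f ≡ 0 at y ∈ {6}; g ≡ 0 at y ∈ {2, 5}; common: ∅.
  x = 6: f ≡ 0 at y ∈ {0}; g ≡ 0 at y ∈ {4, 5}; common: ∅.
Collecting: common zeros = {(2, 3), (4, 5)}, so the count is 2.
Comparison with the Bézout bound: 2 ≤ 2 = deg(f)·deg(g), as expected for curves with no common component (the bound is attained).


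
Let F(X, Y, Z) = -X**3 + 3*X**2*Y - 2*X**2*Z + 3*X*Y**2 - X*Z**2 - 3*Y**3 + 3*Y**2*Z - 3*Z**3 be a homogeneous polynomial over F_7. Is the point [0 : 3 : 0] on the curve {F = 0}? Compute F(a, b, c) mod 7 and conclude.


F(0,3,0) ≡ 3 (mod 7); P is NOT on the curve.

Evaluate F(0, 3, 0) term-by-term (mod 7).
  -X**3 ↦ -1·0·1·1 = 0
  3*X**2*Y ↦ 3·0·3·1 = 0
  -2*X**2*Z ↦ -2·0·1·0 = 0
  3*X*Y**2 ↦ 3·0·9·1 = 0
  -X*Z**2 ↦ -1·0·1·0 = 0
  -3*Y**3 ↦ -3·1·27·1 = -81
  3*Y**2*Z ↦ 3·1·9·0 = 0
  -3*Z**3 ↦ -3·1·1·0 = 0
Sum: F(0, 3, 0) = (0) + (0) + (0) + (0) + (0) + (-81) + (0) + (0) = -81.
Reducing mod 7: -81 ≡ 3 (mod 7).
Since F(a, b, c) ≡ 3 ≠ 0 (mod 7), P does NOT lie on the curve.


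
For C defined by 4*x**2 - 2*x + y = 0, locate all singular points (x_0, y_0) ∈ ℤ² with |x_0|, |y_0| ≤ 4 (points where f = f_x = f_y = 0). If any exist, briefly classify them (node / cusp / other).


No singular points in the scanned grid; C is smooth there.

Compute partial derivatives:
  f_x = 8*x - 2.
  f_y = 1.
f_y = 1 is a nonzero constant, so f_y never vanishes: no point (x, y) can satisfy f = f_x = f_y = 0. In particular no (x, y) ∈ {−4, ..., 4}² is singular; the curve is smooth.


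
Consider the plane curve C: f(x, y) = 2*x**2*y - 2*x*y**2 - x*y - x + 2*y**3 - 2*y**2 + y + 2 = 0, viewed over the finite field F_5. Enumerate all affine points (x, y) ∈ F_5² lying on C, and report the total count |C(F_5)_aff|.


Affine F_5-points: {(1, 2), (1, 3), (2, 0), (2, 4), (3, 2)}; count = 5.

For each of the 25 pairs (x, y) ∈ F_5², evaluate f(x, y) mod 5. Record the zeros.
  x = 0: [0↦2, 1↦3, 2↦2, 3↦1, 4↦2]  zeros at y ∈ ∅
  x = 1: [0↦1, 1↦1, 2↦0, 3↦0, 4↦3]  zeros at y ∈ {2, 3}
  x = 2: [0↦0, 1↦3, 2↦1, 3↦1, 4↦0]  zeros at y ∈ {0, 4}
  x = 3: [0↦4, 1↦4, 2↦0, 3↦4, 4↦3]  zeros at y ∈ {2}
  x = 4: [0↦3, 1↦4, 2↦2, 3↦4, 4↦2]  zeros at y ∈ ∅
Collecting zeros: affine points = {(1, 2), (1, 3), (2, 0), (2, 4), (3, 2)}.
Total count |C(F_5)_aff| = 5.


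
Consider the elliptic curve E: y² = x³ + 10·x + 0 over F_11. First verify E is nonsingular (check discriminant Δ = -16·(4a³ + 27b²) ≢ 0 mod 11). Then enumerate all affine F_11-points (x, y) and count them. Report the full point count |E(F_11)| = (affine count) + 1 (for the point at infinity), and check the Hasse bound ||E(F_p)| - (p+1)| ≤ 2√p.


Affine points = {(0, 0), (1, 0), (4, 4), (4, 7), (6, 1), (6, 10), (8, 3), (8, 8), (9, 4), (9, 7), (10, 0)}; affine count = 11; |E(F_11)| = 12.

Discriminant check: Δ ∝ 4a³ + 27b² = 4·10³ + 27·0² = 4·1000 + 27·0 ≡ 7 (mod 11). Nonzero ⇒ E is nonsingular.
For each x ∈ F_11, compute rhs = x³ + 10·x + 0 mod 11, then count y ∈ F_11 with y² ≡ rhs.
  x = 0: rhs = 0, matching y values: 0 (1 points).
  x = 1: rhs = 0, matching y values: 0 (1 points).
  x = 2: rhs = 6, matching y values: none (0 points).
  x = 3: rhs = 2, matching y values: none (0 points).
  x = 4: rhs = 5, matching y values: 4, 7 (2 points).
  x = 5: rhs = 10, matching y values: none (0 points).
  x = 6: rhs = 1, matching y values: 1, 10 (2 points).
  x = 7: rhs = 6, matching y values: none (0 points).
  x = 8: rhs = 9, matching y values: 3, 8 (2 points).
  x = 9: rhs = 5, matching y values: 4, 7 (2 points).
  x = 10: rhs = 0, matching y values: 0 (1 points).
Total affine count: 11.
Full point count |E(F_11)| = 11 + 1 = 12.
Hasse bound: |12 − (11+1)| = |0| = 0 ≤ 2√11 ≈ 6.6332 ✓.


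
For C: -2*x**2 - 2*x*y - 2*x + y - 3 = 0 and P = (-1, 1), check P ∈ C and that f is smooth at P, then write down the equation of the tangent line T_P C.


Tangent line at P: 3*y - 3 = 0.

Step 1: f(-1, 1) = 0, so P lies on C.
Step 2: partial derivatives
  f_x(x, y) = -4*x - 2*y - 2, f_y(x, y) = 1 - 2*x.
  f_x(P) = 0, f_y(P) = 3 (gradient nonzero, so P is smooth).
Step 3: tangent line at P: 0·(x − -1) + 3·(y − 1) = 0.
Expanding: 3*y - 3 = 0.


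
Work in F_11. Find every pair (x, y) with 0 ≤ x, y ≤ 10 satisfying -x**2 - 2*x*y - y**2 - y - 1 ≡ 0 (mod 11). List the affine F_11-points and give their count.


Affine F_11-points: {(1, 9), (1, 10), (2, 1), (2, 5), (3, 6), (3, 9), (7, 1), (7, 6), (9, 7), (10, 5), (10, 7)}; count = 11.

For each of the 121 pairs (x, y) ∈ F_11², evaluate f(x, y) mod 11. Record the zeros.
  x = 0: [0↦10, 1↦8, 2↦4, 3↦9, 4↦1, 5↦2, 6↦1, 7↦9, 8↦4, 9↦8, 10↦10]  zeros at y ∈ ∅
  x = 1: [0↦9, 1↦5, 2↦10, 3↦2, 4↦3, 5↦2, 6↦10, 7↦5, 8↦9, 9↦0, 10↦0]  zeros at y ∈ {9, 10}
  x = 2: [0↦6, 1↦0, 2↦3, 3↦4, 4↦3, 5↦0, 6↦6, 7↦10, 8↦1, 9↦1, 10↦10]  zeros at y ∈ {1, 5}
  x = 3: [0↦1, 1↦4, 2↦5, 3↦4, 4↦1, 5↦7, 6↦0, 7↦2, 8↦2, 9↦0, 10↦7]  zeros at y ∈ {6, 9}
  x = 4: [0↦5, 1↦6, 2↦5, 3↦2, 4↦8, 5↦1, 6↦3, 7↦3, 8↦1, 9↦8, 10↦2]  zeros at y ∈ ∅
  x = 5: [0↦7, 1↦6, 2↦3, 3↦9, 4↦2, 5↦4, 6↦4, 7↦2, 8↦9, 9↦3, 10↦6]  zeros at y ∈ ∅
  x = 6: [0↦7, 1↦4, 2↦10, 3↦3, 4↦5, 5↦5, 6↦3, 7↦10, 8↦4, 9↦7, 10↦8]  zeros at y ∈ ∅
  x = 7: [0↦5, 1↦0, 2↦4, 3↦6, 4↦6, 5↦4, 6↦0, 7↦5, 8↦8, 9↦9, 10↦8]  zeros at y ∈ {1, 6}
  x = 8: [0↦1, 1↦5, 2↦7, 3↦7, 4↦5, 5↦1, 6↦6, 7↦9, 8↦10, 9↦9, 10↦6]  zeros at y ∈ ∅
  x = 9: [0↦6, 1↦8, 2↦8, 3↦6, 4↦2, 5↦7, 6↦10, 7↦0, 8↦10, 9↦7, 10↦2]  zeros at y ∈ {7}
  x = 10: [0↦9, 1↦9, 2↦7, 3↦3, 4↦8, 5↦0, 6↦1, 7↦0, 8↦8, 9↦3, 10↦7]  zeros at y ∈ {5, 7}
Collecting zeros: affine points = {(1, 9), (1, 10), (2, 1), (2, 5), (3, 6), (3, 9), (7, 1), (7, 6), (9, 7), (10, 5), (10, 7)}.
Total count |C(F_11)_aff| = 11.


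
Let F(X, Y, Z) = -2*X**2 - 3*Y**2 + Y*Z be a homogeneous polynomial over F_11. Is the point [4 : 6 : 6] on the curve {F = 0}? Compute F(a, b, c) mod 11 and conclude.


F(4,6,6) ≡ 6 (mod 11); P is NOT on the curve.

Evaluate F(4, 6, 6) term-by-term (mod 11).
  -2*X**2 ↦ -2·16·1·1 = -32
  -3*Y**2 ↦ -3·1·36·1 = -108
  Y*Z ↦ 1·1·6·6 = 36
Sum: F(4, 6, 6) = (-32) + (-108) + (36) = -104.
Reducing mod 11: -104 ≡ 6 (mod 11).
Since F(a, b, c) ≡ 6 ≠ 0 (mod 11), P does NOT lie on the curve.


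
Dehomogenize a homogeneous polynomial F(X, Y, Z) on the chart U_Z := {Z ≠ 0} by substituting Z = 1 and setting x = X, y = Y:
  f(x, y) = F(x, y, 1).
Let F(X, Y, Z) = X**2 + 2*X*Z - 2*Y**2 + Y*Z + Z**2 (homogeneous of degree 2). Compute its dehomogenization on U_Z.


f(x, y) = x**2 + 2*x - 2*y**2 + y + 1

On U_Z we set Z = 1. Each monomial c·X^i·Y^j·Z^k in F becomes c·x^i·y^j·1^k = c·x^i·y^j.
Substituting Z = 1: F(X, Y, 1) = x**2 + 2*x - 2*y**2 + y + 1.
Note: deg(f) ≤ deg(F) = 2; strict inequality happens when F is divisible by Z (lost terms).


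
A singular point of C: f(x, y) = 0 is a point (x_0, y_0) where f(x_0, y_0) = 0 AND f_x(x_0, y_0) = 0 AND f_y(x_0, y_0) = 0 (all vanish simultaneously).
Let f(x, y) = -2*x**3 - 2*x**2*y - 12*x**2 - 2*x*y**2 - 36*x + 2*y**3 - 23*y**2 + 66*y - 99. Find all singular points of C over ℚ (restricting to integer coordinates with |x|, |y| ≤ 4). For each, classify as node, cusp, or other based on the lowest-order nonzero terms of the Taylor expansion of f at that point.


Singular points: {(-3, 3)}; classification: cusp.

Compute partial derivatives:
  f_x = -6*x**2 - 4*x*y - 24*x - 2*y**2 - 36.
  f_y = -2*x**2 - 4*x*y + 6*y**2 - 46*y + 66.
Scan x_0 ∈ {−4, ..., 4}. For each x_0, f_y(x_0, y) is a polynomial in y; find its integer roots y ∈ {−4, ..., 4}, then test f_x and f at those candidates.
  x = -4: f_y(-4, y) = 6*y**2 - 30*y + 34; no integer root y with |y| ≤ 4.
  x = -3: f_y(-3, y) = 6*y**2 - 34*y + 48; vanishes at y ∈ {3}. (-3, 3): f_x = 0, f = 0 — SINGULAR.
  x = -2: f_y(-2, y) = 6*y**2 - 38*y + 58; no integer root y with |y| ≤ 4.
  x = -1: f_y(-1, y) = 6*y**2 - 42*y + 64; no integer root y with |y| ≤ 4.
  x = 0: f_y(0, y) = 6*y**2 - 46*y + 66; no integer root y with |y| ≤ 4.
  x = 1: f_y(1, y) = 6*y**2 - 50*y + 64; no integer root y with |y| ≤ 4.
  x = 2: f_y(2, y) = 6*y**2 - 54*y + 58; no integer root y with |y| ≤ 4.
  x = 3: f_y(3, y) = 6*y**2 - 58*y + 48; no integer root y with |y| ≤ 4.
  x = 4: f_y(4, y) = 6*y**2 - 62*y + 34; no integer root y with |y| ≤ 4.
Only singular point on the grid: (-3, 3).
Classify: substitute x = -3 + u, y = 3 + v and expand: f = -2*u**3 - 2*u**2*v - 2*u*v**2 + 2*v**3 + v**2.
No constant or linear terms (consistent with a singular point). Quadratic part: v**2. Cubic part: -2*u**3 - 2*u**2*v - 2*u*v**2 + 2*v**3.
The quadratic part v**2 is a perfect square, so there is a single (double) tangent line v = 0, i.e. y = 3. Restricting the cubic part to that line (v = 0) leaves -2*u**3 ≠ 0, so f is not divisible by v and the branch is v² ≈ 2*u**3 to lowest order — this is a cusp.
Classification: cusp.


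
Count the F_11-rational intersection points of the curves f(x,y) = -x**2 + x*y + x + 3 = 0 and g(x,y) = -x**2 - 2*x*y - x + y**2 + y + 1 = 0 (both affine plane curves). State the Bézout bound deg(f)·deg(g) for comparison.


Common zeros: {(1, 8)}; count = 1; Bézout bound = 4.

deg(f) = 2, deg(g) = 2, so Bézout bound = 4.
Scan x ∈ F_11. For each x, list the y ∈ F_11 with f(x, y) ≡ 0 and those with g(x, y) ≡ 0 (mod 11); the common zeros in that column are the intersection.
  x = 0: f ≡ 0 at y ∈ ∅; g ≡ 0 at y ∈ ∅; common: ∅.
  x = 1: f ≡ 0 at y ∈ {8}; g ≡ 0 at y ∈ {4, 8}; common: {8}.
  x = 2: f ≡ 0 at y ∈ {5}; g ≡ 0 at y ∈ ∅; common: ∅.
  x = 3: f ≡ 0 at y ∈ {1}; g ≡ 0 at y ∈ {0, 5}; common: ∅.
  x = 4: f ≡ 0 at y ∈ {5}; g ≡ 0 at y ∈ {8, 10}; common: ∅.
  x = 5: f ≡ 0 at y ∈ {10}; g ≡ 0 at y ∈ ∅; common: ∅.
  x = 6: f ≡ 0 at y ∈ {10}; g ≡ 0 at y ∈ ∅; common: ∅.
  x = 7: f ≡ 0 at y ∈ {4}; g ≡ 0 at y ∈ {0, 2}; common: ∅.
  x = 8: f ≡ 0 at y ∈ {8}; g ≡ 0 at y ∈ {5, 10}; common: ∅.
  x = 9: f ≡ 0 at y ∈ {4}; g ≡ 0 at y ∈ ∅; common: ∅.
  x = 10: f ≡ 0 at y ∈ {1}; g ≡ 0 at y ∈ {2, 6}; common: ∅.
Collecting: common zeros = {(1, 8)}, so the count is 1.
Comparison with the Bézout bound: 1 ≤ 4 = deg(f)·deg(g), as expected for curves with no common component (the affine F_11-count falls short of the bound because intersections may lie at infinity, over extension fields, or carry multiplicity).


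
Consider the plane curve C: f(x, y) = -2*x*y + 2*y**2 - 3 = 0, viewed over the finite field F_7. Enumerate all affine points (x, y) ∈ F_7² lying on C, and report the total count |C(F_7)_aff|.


Affine F_7-points: {(1, 4), (3, 1), (3, 2), (4, 5), (4, 6), (6, 3)}; count = 6.

For each of the 49 pairs (x, y) ∈ F_7², evaluate f(x, y) mod 7. Record the zeros.
  x = 0: [0↦4, 1↦6, 2↦5, 3↦1, 4↦1, 5↦5, 6↦6]  zeros at y ∈ ∅
  x = 1: [0↦4, 1↦4, 2↦1, 3↦2, 4↦0, 5↦2, 6↦1]  zeros at y ∈ {4}
  x = 2: [0↦4, 1↦2, 2↦4, 3↦3, 4↦6, 5↦6, 6↦3]  zeros at y ∈ ∅
  x = 3: [0↦4, 1↦0, 2↦0, 3↦4, 4↦5, 5↦3, 6↦5]  zeros at y ∈ {1, 2}
  x = 4: [0↦4, 1↦5, 2↦3, 3↦5, 4↦4, 5↦0, 6↦0]  zeros at y ∈ {5, 6}
  x = 5: [0↦4, 1↦3, 2↦6, 3↦6, 4↦3, 5↦4, 6↦2]  zeros at y ∈ ∅
  x = 6: [0↦4, 1↦1, 2↦2, 3↦0, 4↦2, 5↦1, 6↦4]  zeros at y ∈ {3}
Collecting zeros: affine points = {(1, 4), (3, 1), (3, 2), (4, 5), (4, 6), (6, 3)}.
Total count |C(F_7)_aff| = 6.


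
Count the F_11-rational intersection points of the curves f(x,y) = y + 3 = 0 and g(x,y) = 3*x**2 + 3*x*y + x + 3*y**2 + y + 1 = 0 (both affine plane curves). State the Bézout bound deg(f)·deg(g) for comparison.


Common zeros: ∅; count = 0; Bézout bound = 2.

deg(f) = 1, deg(g) = 2, so Bézout bound = 2.
Scan x ∈ F_11. For each x, list the y ∈ F_11 with f(x, y) ≡ 0 and those with g(x, y) ≡ 0 (mod 11); the common zeros in that column are the intersection.
  x = 0: f ≡ 0 at y ∈ {8}; g ≡ 0 at y ∈ {9}; common: ∅.
  x = 1: f ≡ 0 at y ∈ {8}; g ≡ 0 at y ∈ {3}; common: ∅.
  x = 2: f ≡ 0 at y ∈ {8}; g ≡ 0 at y ∈ {6, 10}; common: ∅.
  x = 3: f ≡ 0 at y ∈ {8}; g ≡ 0 at y ∈ {1, 3}; common: ∅.
  x = 4: f ≡ 0 at y ∈ {8}; g ≡ 0 at y ∈ ∅; common: ∅.
  x = 5: f ≡ 0 at y ∈ {8}; g ≡ 0 at y ∈ ∅; common: ∅.
  x = 6: f ≡ 0 at y ∈ {8}; g ≡ 0 at y ∈ {2, 10}; common: ∅.
  x = 7: f ≡ 0 at y ∈ {8}; g ≡ 0 at y ∈ ∅; common: ∅.
  x = 8: f ≡ 0 at y ∈ {8}; g ≡ 0 at y ∈ ∅; common: ∅.
  x = 9: f ≡ 0 at y ∈ {8}; g ≡ 0 at y ∈ {0, 9}; common: ∅.
  x = 10: f ≡ 0 at y ∈ {8}; g ≡ 0 at y ∈ {2, 6}; common: ∅.
Collecting: common zeros = ∅, so the count is 0.
Comparison with the Bézout bound: 0 ≤ 2 = deg(f)·deg(g), as expected for curves with no common component (the affine F_11-count falls short of the bound because intersections may lie at infinity, over extension fields, or carry multiplicity).


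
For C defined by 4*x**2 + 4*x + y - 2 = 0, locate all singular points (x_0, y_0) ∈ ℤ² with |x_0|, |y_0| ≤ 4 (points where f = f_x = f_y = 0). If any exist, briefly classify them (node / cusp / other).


No singular points in the scanned grid; C is smooth there.

Compute partial derivatives:
  f_x = 8*x + 4.
  f_y = 1.
f_y = 1 is a nonzero constant, so f_y never vanishes: no point (x, y) can satisfy f = f_x = f_y = 0. In particular no (x, y) ∈ {−4, ..., 4}² is singular; the curve is smooth.


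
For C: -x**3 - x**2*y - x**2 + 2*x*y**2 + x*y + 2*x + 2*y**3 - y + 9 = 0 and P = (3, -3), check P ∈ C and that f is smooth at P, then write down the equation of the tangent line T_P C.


Tangent line at P: 2*x + 11*y + 27 = 0.

Step 1: f(3, -3) = 0, so P lies on C.
Step 2: partial derivatives
  f_x(x, y) = -3*x**2 - 2*x*y - 2*x + 2*y**2 + y + 2, f_y(x, y) = -x**2 + 4*x*y + x + 6*y**2 - 1.
  f_x(P) = 2, f_y(P) = 11 (gradient nonzero, so P is smooth).
Step 3: tangent line at P: 2·(x − 3) + 11·(y − -3) = 0.
Expanding: 2*x + 11*y + 27 = 0.


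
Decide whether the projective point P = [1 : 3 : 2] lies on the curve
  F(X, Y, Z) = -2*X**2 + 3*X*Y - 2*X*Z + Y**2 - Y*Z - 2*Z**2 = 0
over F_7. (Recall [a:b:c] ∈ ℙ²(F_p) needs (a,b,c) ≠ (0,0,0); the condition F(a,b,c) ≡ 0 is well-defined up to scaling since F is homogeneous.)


F(1,3,2) ≡ 5 (mod 7); P is NOT on the curve.

Evaluate F(1, 3, 2) term-by-term (mod 7).
  -2*X**2 ↦ -2·1·1·1 = -2
  3*X*Y ↦ 3·1·3·1 = 9
  -2*X*Z ↦ -2·1·1·2 = -4
  Y**2 ↦ 1·1·9·1 = 9
  -Y*Z ↦ -1·1·3·2 = -6
  -2*Z**2 ↦ -2·1·1·4 = -8
Sum: F(1, 3, 2) = (-2) + (9) + (-4) + (9) + (-6) + (-8) = -2.
Reducing mod 7: -2 ≡ 5 (mod 7).
Since F(a, b, c) ≡ 5 ≠ 0 (mod 7), P does NOT lie on the curve.


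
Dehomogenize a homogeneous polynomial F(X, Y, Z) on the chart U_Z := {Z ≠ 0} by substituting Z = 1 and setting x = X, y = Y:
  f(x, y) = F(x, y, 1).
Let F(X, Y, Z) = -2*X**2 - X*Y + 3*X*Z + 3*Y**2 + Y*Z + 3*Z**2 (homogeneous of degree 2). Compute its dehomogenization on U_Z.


f(x, y) = -2*x**2 - x*y + 3*x + 3*y**2 + y + 3

On U_Z we set Z = 1. Each monomial c·X^i·Y^j·Z^k in F becomes c·x^i·y^j·1^k = c·x^i·y^j.
Substituting Z = 1: F(X, Y, 1) = -2*x**2 - x*y + 3*x + 3*y**2 + y + 3.
Note: deg(f) ≤ deg(F) = 2; strict inequality happens when F is divisible by Z (lost terms).


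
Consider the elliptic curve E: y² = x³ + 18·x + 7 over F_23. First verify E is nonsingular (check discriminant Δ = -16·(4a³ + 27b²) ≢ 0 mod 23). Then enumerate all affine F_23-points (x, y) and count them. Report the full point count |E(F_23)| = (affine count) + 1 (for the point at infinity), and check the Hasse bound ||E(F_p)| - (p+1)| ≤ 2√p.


Affine points = {(1, 7), (1, 16), (6, 3), (6, 20), (7, 4), (7, 19), (9, 1), (9, 22), (11, 8), (11, 15), (13, 0), (14, 6), (14, 17), (15, 8), (15, 15), (19, 3), (19, 20), (20, 8), (20, 15), (21, 3), (21, 20)}; affine count = 21; |E(F_23)| = 22.

Discriminant check: Δ ∝ 4a³ + 27b² = 4·18³ + 27·7² = 4·5832 + 27·49 ≡ 18 (mod 23). Nonzero ⇒ E is nonsingular.
For each x ∈ F_23, compute rhs = x³ + 18·x + 7 mod 23, then count y ∈ F_23 with y² ≡ rhs.
  x = 0: rhs = 7, matching y values: none (0 points).
  x = 1: rhs = 3, matching y values: 7, 16 (2 points).
  x = 2: rhs = 5, matching y values: none (0 points).
  x = 3: rhs = 19, matching y values: none (0 points).
  x = 4: rhs = 5, matching y values: none (0 points).
  x = 5: rhs = 15, matching y values: none (0 points).
  x = 6: rhs = 9, matching y values: 3, 20 (2 points).
  x = 7: rhs = 16, matching y values: 4, 19 (2 points).
  x = 8: rhs = 19, matching y values: none (0 points).
  x = 9: rhs = 1, matching y values: 1, 22 (2 points).
  x = 10: rhs = 14, matching y values: none (0 points).
  x = 11: rhs = 18, matching y values: 8, 15 (2 points).
  x = 12: rhs = 19, matching y values: none (0 points).
  x = 13: rhs = 0, matching y values: 0 (1 points).
  x = 14: rhs = 13, matching y values: 6, 17 (2 points).
  x = 15: rhs = 18, matching y values: 8, 15 (2 points).
  x = 16: rhs = 21, matching y values: none (0 points).
  x = 17: rhs = 5, matching y values: none (0 points).
  x = 18: rhs = 22, matching y values: none (0 points).
  x = 19: rhs = 9, matching y values: 3, 20 (2 points).
  x = 20: rhs = 18, matching y values: 8, 15 (2 points).
  x = 21: rhs = 9, matching y values: 3, 20 (2 points).
  x = 22: rhs = 11, matching y values: none (0 points).
Total affine count: 21.
Full point count |E(F_23)| = 21 + 1 = 22.
Hasse bound: |22 − (23+1)| = |-2| = 2 ≤ 2√23 ≈ 9.5917 ✓.


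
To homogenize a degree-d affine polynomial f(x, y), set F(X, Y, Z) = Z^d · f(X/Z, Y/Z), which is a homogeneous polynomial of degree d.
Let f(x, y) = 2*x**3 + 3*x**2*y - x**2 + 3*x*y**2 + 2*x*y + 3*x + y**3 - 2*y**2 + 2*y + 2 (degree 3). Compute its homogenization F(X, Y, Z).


F(X, Y, Z) = 2*X**3 + 3*X**2*Y - X**2*Z + 3*X*Y**2 + 2*X*Y*Z + 3*X*Z**2 + Y**3 - 2*Y**2*Z + 2*Y*Z**2 + 2*Z**3

deg(f) = 3.
Substitute x = X/Z, y = Y/Z into f, then multiply by Z^3.
  monomial 2·x^3·y^0 ↦ 2·X^3·Y^0·Z^0.
  monomial 3·x^2·y^1 ↦ 3·X^2·Y^1·Z^0.
  monomial -1·x^2·y^0 ↦ -1·X^2·Y^0·Z^1.
  monomial 3·x^1·y^2 ↦ 3·X^1·Y^2·Z^0.
  monomial 2·x^1·y^1 ↦ 2·X^1·Y^1·Z^1.
  monomial 3·x^1·y^0 ↦ 3·X^1·Y^0·Z^2.
  monomial 1·x^0·y^3 ↦ 1·X^0·Y^3·Z^0.
  monomial -2·x^0·y^2 ↦ -2·X^0·Y^2·Z^1.
  monomial 2·x^0·y^1 ↦ 2·X^0·Y^1·Z^2.
  monomial 2·x^0·y^0 ↦ 2·X^0·Y^0·Z^3.
Collecting: F(X, Y, Z) = 2*X**3 + 3*X**2*Y - X**2*Z + 3*X*Y**2 + 2*X*Y*Z + 3*X*Z**2 + Y**3 - 2*Y**2*Z + 2*Y*Z**2 + 2*Z**3.


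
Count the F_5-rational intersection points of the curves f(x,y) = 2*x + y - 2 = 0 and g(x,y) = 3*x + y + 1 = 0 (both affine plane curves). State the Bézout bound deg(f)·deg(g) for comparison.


Common zeros: {(2, 3)}; count = 1; Bézout bound = 1.

deg(f) = 1, deg(g) = 1, so Bézout bound = 1.
Scan x ∈ F_5. For each x, list the y ∈ F_5 with f(x, y) ≡ 0 and those with g(x, y) ≡ 0 (mod 5); the common zeros in that column are the intersection.
  x = 0: f ≡ 0 at y ∈ {2}; g ≡ 0 at y ∈ {4}; common: ∅.
  x = 1: f ≡ 0 at y ∈ {0}; g ≡ 0 at y ∈ {1}; common: ∅.
  x = 2: f ≡ 0 at y ∈ {3}; g ≡ 0 at y ∈ {3}; common: {3}.
  x = 3: f ≡ 0 at y ∈ {1}; g ≡ 0 at y ∈ {0}; common: ∅.
  x = 4: f ≡ 0 at y ∈ {4}; g ≡ 0 at y ∈ {2}; common: ∅.
Collecting: common zeros = {(2, 3)}, so the count is 1.
Comparison with the Bézout bound: 1 ≤ 1 = deg(f)·deg(g), as expected for curves with no common component (the bound is attained).


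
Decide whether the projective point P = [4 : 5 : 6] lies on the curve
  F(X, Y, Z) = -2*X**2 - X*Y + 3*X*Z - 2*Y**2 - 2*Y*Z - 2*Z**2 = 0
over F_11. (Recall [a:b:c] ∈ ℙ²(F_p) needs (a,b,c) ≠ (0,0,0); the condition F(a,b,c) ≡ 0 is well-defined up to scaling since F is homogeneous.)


F(4,5,6) ≡ 3 (mod 11); P is NOT on the curve.

Evaluate F(4, 5, 6) term-by-term (mod 11).
  -2*X**2 ↦ -2·16·1·1 = -32
  -X*Y ↦ -1·4·5·1 = -20
  3*X*Z ↦ 3·4·1·6 = 72
  -2*Y**2 ↦ -2·1·25·1 = -50
  -2*Y*Z ↦ -2·1·5·6 = -60
  -2*Z**2 ↦ -2·1·1·36 = -72
Sum: F(4, 5, 6) = (-32) + (-20) + (72) + (-50) + (-60) + (-72) = -162.
Reducing mod 11: -162 ≡ 3 (mod 11).
Since F(a, b, c) ≡ 3 ≠ 0 (mod 11), P does NOT lie on the curve.


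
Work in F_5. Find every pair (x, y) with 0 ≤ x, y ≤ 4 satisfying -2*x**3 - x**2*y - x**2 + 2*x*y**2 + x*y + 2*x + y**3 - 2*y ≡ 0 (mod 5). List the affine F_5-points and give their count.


Affine F_5-points: {(0, 0), (1, 1), (2, 1), (2, 2), (2, 3), (3, 3), (4, 4)}; count = 7.

For each of the 25 pairs (x, y) ∈ F_5², evaluate f(x, y) mod 5. Record the zeros.
  x = 0: [0↦0, 1↦4, 2↦4, 3↦1, 4↦1]  zeros at y ∈ {0}
  x = 1: [0↦4, 1↦0, 2↦1, 3↦3, 4↦2]  zeros at y ∈ {1}
  x = 2: [0↦4, 1↦0, 2↦0, 3↦0, 4↦1]  zeros at y ∈ {1, 2, 3}
  x = 3: [0↦3, 1↦2, 2↦4, 3↦0, 4↦1]  zeros at y ∈ {3}
  x = 4: [0↦4, 1↦4, 2↦1, 3↦1, 4↦0]  zeros at y ∈ {4}
Collecting zeros: affine points = {(0, 0), (1, 1), (2, 1), (2, 2), (2, 3), (3, 3), (4, 4)}.
Total count |C(F_5)_aff| = 7.


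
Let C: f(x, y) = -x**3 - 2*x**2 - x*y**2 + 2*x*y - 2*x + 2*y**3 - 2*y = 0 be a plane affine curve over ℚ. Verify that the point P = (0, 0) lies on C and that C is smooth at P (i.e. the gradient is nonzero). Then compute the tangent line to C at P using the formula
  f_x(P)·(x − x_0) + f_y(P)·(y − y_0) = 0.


Tangent line at P: -2*x - 2*y = 0.

Step 1: f(0, 0) = 0, so P lies on C.
Step 2: partial derivatives
  f_x(x, y) = -3*x**2 - 4*x - y**2 + 2*y - 2, f_y(x, y) = -2*x*y + 2*x + 6*y**2 - 2.
  f_x(P) = -2, f_y(P) = -2 (gradient nonzero, so P is smooth).
Step 3: tangent line at P: -2·(x − 0) + -2·(y − 0) = 0.
Expanding: -2*x - 2*y = 0.


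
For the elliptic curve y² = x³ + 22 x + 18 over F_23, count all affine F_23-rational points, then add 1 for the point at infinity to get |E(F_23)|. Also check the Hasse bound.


Affine points = {(0, 8), (0, 15), (1, 8), (1, 15), (2, 1), (2, 22), (4, 3), (4, 20), (5, 0), (7, 3), (7, 20), (8, 4), (8, 19), (9, 5), (9, 18), (11, 2), (11, 21), (12, 3), (12, 20), (16, 2), (16, 21), (18, 6), (18, 17), (19, 2), (19, 21), (21, 9), (21, 14), (22, 8), (22, 15)}; affine count = 29; |E(F_23)| = 30.

Discriminant check: Δ ∝ 4a³ + 27b² = 4·22³ + 27·18² = 4·10648 + 27·324 ≡ 4 (mod 23). Nonzero ⇒ E is nonsingular.
For each x ∈ F_23, compute rhs = x³ + 22·x + 18 mod 23, then count y ∈ F_23 with y² ≡ rhs.
  x = 0: rhs = 18, matching y values: 8, 15 (2 points).
  x = 1: rhs = 18, matching y values: 8, 15 (2 points).
  x = 2: rhs = 1, matching y values: 1, 22 (2 points).
  x = 3: rhs = 19, matching y values: none (0 points).
  x = 4: rhs = 9, matching y values: 3, 20 (2 points).
  x = 5: rhs = 0, matching y values: 0 (1 points).
  x = 6: rhs = 21, matching y values: none (0 points).
  x = 7: rhs = 9, matching y values: 3, 20 (2 points).
  x = 8: rhs = 16, matching y values: 4, 19 (2 points).
  x = 9: rhs = 2, matching y values: 5, 18 (2 points).
  x = 10: rhs = 19, matching y values: none (0 points).
  x = 11: rhs = 4, matching y values: 2, 21 (2 points).
  x = 12: rhs = 9, matching y values: 3, 20 (2 points).
  x = 13: rhs = 17, matching y values: none (0 points).
  x = 14: rhs = 11, matching y values: none (0 points).
  x = 15: rhs = 20, matching y values: none (0 points).
  x = 16: rhs = 4, matching y values: 2, 21 (2 points).
  x = 17: rhs = 15, matching y values: none (0 points).
  x = 18: rhs = 13, matching y values: 6, 17 (2 points).
  x = 19: rhs = 4, matching y values: 2, 21 (2 points).
  x = 20: rhs = 17, matching y values: none (0 points).
  x = 21: rhs = 12, matching y values: 9, 14 (2 points).
  x = 22: rhs = 18, matching y values: 8, 15 (2 points).
Total affine count: 29.
Full point count |E(F_23)| = 29 + 1 = 30.
Hasse bound: |30 − (23+1)| = |6| = 6 ≤ 2√23 ≈ 9.5917 ✓.


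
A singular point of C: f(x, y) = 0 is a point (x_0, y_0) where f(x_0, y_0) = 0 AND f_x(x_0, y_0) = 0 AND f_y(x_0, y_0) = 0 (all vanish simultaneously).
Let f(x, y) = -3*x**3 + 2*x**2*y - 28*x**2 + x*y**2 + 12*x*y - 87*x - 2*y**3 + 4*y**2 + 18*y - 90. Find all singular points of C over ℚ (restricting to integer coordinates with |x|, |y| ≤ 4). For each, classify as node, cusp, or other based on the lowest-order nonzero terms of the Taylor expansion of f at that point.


Singular points: {(-3, 0)}; classification: node.

Compute partial derivatives:
  f_x = -9*x**2 + 4*x*y - 56*x + y**2 + 12*y - 87.
  f_y = 2*x**2 + 2*x*y + 12*x - 6*y**2 + 8*y + 18.
Scan x_0 ∈ {−4, ..., 4}. For each x_0, f_y(x_0, y) is a polynomial in y; find its integer roots y ∈ {−4, ..., 4}, then test f_x and f at those candidates.
  x = -4: f_y(-4, y) = 2 - 6*y**2; no integer root y with |y| ≤ 4.
  x = -3: f_y(-3, y) = -6*y**2 + 2*y; vanishes at y ∈ {0}. (-3, 0): f_x = 0, f = 0 — SINGULAR.
  x = -2: f_y(-2, y) = -6*y**2 + 4*y + 2; vanishes at y ∈ {1}. (-2, 1): f_x = -6 ≠ 0.
  x = -1: f_y(-1, y) = -6*y**2 + 6*y + 8; no integer root y with |y| ≤ 4.
  x = 0: f_y(0, y) = -6*y**2 + 8*y + 18; no integer root y with |y| ≤ 4.
  x = 1: f_y(1, y) = -6*y**2 + 10*y + 32; no integer root y with |y| ≤ 4.
  x = 2: f_y(2, y) = -6*y**2 + 12*y + 50; no integer root y with |y| ≤ 4.
  x = 3: f_y(3, y) = -6*y**2 + 14*y + 72; no integer root y with |y| ≤ 4.
  x = 4: f_y(4, y) = -6*y**2 + 16*y + 98; no integer root y with |y| ≤ 4.
Only singular point on the grid: (-3, 0).
Classify: substitute x = -3 + u, y = 0 + v and expand: f = -3*u**3 + 2*u**2*v - u**2 + u*v**2 - 2*v**3 + v**2.
No constant or linear terms (consistent with a singular point). Quadratic part: -u**2 + v**2. Cubic part: -3*u**3 + 2*u**2*v + u*v**2 - 2*v**3.
The quadratic part v**2 - u**2 = (v − u)(v + u) splits into two distinct linear factors, so there are two distinct tangent lines y − 0 = ±(x − -3) — this is a node (ordinary double point).
Classification: node.


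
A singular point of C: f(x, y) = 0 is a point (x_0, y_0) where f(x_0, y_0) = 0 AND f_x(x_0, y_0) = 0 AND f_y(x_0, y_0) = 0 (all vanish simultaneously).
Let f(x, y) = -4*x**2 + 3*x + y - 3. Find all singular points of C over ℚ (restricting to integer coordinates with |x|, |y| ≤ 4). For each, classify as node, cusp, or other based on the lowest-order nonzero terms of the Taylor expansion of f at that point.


No singular points in the scanned grid; C is smooth there.

Compute partial derivatives:
  f_x = 3 - 8*x.
  f_y = 1.
f_y = 1 is a nonzero constant, so f_y never vanishes: no point (x, y) can satisfy f = f_x = f_y = 0. In particular no (x, y) ∈ {−4, ..., 4}² is singular; the curve is smooth.


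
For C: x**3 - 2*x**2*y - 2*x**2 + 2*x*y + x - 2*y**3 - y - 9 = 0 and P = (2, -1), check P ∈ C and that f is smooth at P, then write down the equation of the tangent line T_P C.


Tangent line at P: 11*x - 11*y - 33 = 0.

Step 1: f(2, -1) = 0, so P lies on C.
Step 2: partial derivatives
  f_x(x, y) = 3*x**2 - 4*x*y - 4*x + 2*y + 1, f_y(x, y) = -2*x**2 + 2*x - 6*y**2 - 1.
  f_x(P) = 11, f_y(P) = -11 (gradient nonzero, so P is smooth).
Step 3: tangent line at P: 11·(x − 2) + -11·(y − -1) = 0.
Expanding: 11*x - 11*y - 33 = 0.


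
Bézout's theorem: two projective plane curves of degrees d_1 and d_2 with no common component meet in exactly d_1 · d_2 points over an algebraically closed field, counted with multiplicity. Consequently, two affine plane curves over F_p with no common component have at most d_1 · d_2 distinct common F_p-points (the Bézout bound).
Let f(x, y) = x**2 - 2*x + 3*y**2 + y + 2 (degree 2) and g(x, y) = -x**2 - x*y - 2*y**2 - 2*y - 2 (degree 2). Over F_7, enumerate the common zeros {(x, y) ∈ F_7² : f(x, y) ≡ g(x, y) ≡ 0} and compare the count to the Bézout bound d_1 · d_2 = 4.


Common zeros: ∅; count = 0; Bézout bound = 4.

deg(f) = 2, deg(g) = 2, so Bézout bound = 4.
Scan x ∈ F_7. For each x, list the y ∈ F_7 with f(x, y) ≡ 0 and those with g(x, y) ≡ 0 (mod 7); the common zeros in that column are the intersection.
  x = 0: f ≡ 0 at y ∈ ∅; g ≡ 0 at y ∈ {2, 4}; common: ∅.
  x = 1: f ≡ 0 at y ∈ ∅; g ≡ 0 at y ∈ ∅; common: ∅.
  x = 2: f ≡ 0 at y ∈ ∅; g ≡ 0 at y ∈ ∅; common: ∅.
  x = 3: f ≡ 0 at y ∈ {3, 6}; g ≡ 0 at y ∈ {4}; common: ∅.
  x = 4: f ≡ 0 at y ∈ {1}; g ≡ 0 at y ∈ {5, 6}; common: ∅.
  x = 5: f ≡ 0 at y ∈ {1}; g ≡ 0 at y ∈ {2, 5}; common: ∅.
  x = 6: f ≡ 0 at y ∈ {3, 6}; g ≡ 0 at y ∈ ∅; common: ∅.
Collecting: common zeros = ∅, so the count is 0.
Comparison with the Bézout bound: 0 ≤ 4 = deg(f)·deg(g), as expected for curves with no common component (the affine F_7-count falls short of the bound because intersections may lie at infinity, over extension fields, or carry multiplicity).


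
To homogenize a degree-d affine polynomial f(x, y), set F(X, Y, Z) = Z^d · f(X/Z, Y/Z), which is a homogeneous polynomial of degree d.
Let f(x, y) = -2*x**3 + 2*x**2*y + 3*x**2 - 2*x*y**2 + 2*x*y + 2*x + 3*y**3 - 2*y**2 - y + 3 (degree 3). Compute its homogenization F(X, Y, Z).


F(X, Y, Z) = -2*X**3 + 2*X**2*Y + 3*X**2*Z - 2*X*Y**2 + 2*X*Y*Z + 2*X*Z**2 + 3*Y**3 - 2*Y**2*Z - Y*Z**2 + 3*Z**3

deg(f) = 3.
Substitute x = X/Z, y = Y/Z into f, then multiply by Z^3.
  monomial -2·x^3·y^0 ↦ -2·X^3·Y^0·Z^0.
  monomial 2·x^2·y^1 ↦ 2·X^2·Y^1·Z^0.
  monomial 3·x^2·y^0 ↦ 3·X^2·Y^0·Z^1.
  monomial -2·x^1·y^2 ↦ -2·X^1·Y^2·Z^0.
  monomial 2·x^1·y^1 ↦ 2·X^1·Y^1·Z^1.
  monomial 2·x^1·y^0 ↦ 2·X^1·Y^0·Z^2.
  monomial 3·x^0·y^3 ↦ 3·X^0·Y^3·Z^0.
  monomial -2·x^0·y^2 ↦ -2·X^0·Y^2·Z^1.
  monomial -1·x^0·y^1 ↦ -1·X^0·Y^1·Z^2.
  monomial 3·x^0·y^0 ↦ 3·X^0·Y^0·Z^3.
Collecting: F(X, Y, Z) = -2*X**3 + 2*X**2*Y + 3*X**2*Z - 2*X*Y**2 + 2*X*Y*Z + 2*X*Z**2 + 3*Y**3 - 2*Y**2*Z - Y*Z**2 + 3*Z**3.


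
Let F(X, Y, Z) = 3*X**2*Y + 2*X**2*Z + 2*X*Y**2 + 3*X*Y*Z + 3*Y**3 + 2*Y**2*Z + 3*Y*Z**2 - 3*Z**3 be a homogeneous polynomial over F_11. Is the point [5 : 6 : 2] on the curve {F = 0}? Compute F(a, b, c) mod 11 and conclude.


F(5,6,2) ≡ 5 (mod 11); P is NOT on the curve.

Evaluate F(5, 6, 2) term-by-term (mod 11).
  3*X**2*Y ↦ 3·25·6·1 = 450
  2*X**2*Z ↦ 2·25·1·2 = 100
  2*X*Y**2 ↦ 2·5·36·1 = 360
  3*X*Y*Z ↦ 3·5·6·2 = 180
  3*Y**3 ↦ 3·1·216·1 = 648
  2*Y**2*Z ↦ 2·1·36·2 = 144
  3*Y*Z**2 ↦ 3·1·6·4 = 72
  -3*Z**3 ↦ -3·1·1·8 = -24
Sum: F(5, 6, 2) = (450) + (100) + (360) + (180) + (648) + (144) + (72) + (-24) = 1930.
Reducing mod 11: 1930 ≡ 5 (mod 11).
Since F(a, b, c) ≡ 5 ≠ 0 (mod 11), P does NOT lie on the curve.


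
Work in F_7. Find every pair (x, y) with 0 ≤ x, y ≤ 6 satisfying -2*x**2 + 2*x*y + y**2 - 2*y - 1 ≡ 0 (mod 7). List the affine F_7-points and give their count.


Affine F_7-points: {(0, 4), (0, 5), (3, 1), (3, 2), (4, 4), (5, 1), (5, 5), (6, 2)}; count = 8.

For each of the 49 pairs (x, y) ∈ F_7², evaluate f(x, y) mod 7. Record the zeros.
  x = 0: [0↦6, 1↦5, 2↦6, 3↦2, 4↦0, 5↦0, 6↦2]  zeros at y ∈ {4, 5}
  x = 1: [0↦4, 1↦5, 2↦1, 3↦6, 4↦6, 5↦1, 6↦5]  zeros at y ∈ ∅
  x = 2: [0↦5, 1↦1, 2↦6, 3↦6, 4↦1, 5↦5, 6↦4]  zeros at y ∈ ∅
  x = 3: [0↦2, 1↦0, 2↦0, 3↦2, 4↦6, 5↦5, 6↦6]  zeros at y ∈ {1, 2}
  x = 4: [0↦2, 1↦2, 2↦4, 3↦1, 4↦0, 5↦1, 6↦4]  zeros at y ∈ {4}
  x = 5: [0↦5, 1↦0, 2↦4, 3↦3, 4↦4, 5↦0, 6↦5]  zeros at y ∈ {1, 5}
  x = 6: [0↦4, 1↦1, 2↦0, 3↦1, 4↦4, 5↦2, 6↦2]  zeros at y ∈ {2}
Collecting zeros: affine points = {(0, 4), (0, 5), (3, 1), (3, 2), (4, 4), (5, 1), (5, 5), (6, 2)}.
Total count |C(F_7)_aff| = 8.


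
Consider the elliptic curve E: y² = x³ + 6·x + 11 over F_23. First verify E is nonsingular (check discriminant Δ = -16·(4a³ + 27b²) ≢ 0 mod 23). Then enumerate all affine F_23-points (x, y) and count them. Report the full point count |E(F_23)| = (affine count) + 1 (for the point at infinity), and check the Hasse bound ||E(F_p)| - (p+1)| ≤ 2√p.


Affine points = {(1, 8), (1, 15), (2, 10), (2, 13), (9, 9), (9, 14), (10, 6), (10, 17), (13, 3), (13, 20), (15, 7), (15, 16), (17, 9), (17, 14), (20, 9), (20, 14), (22, 2), (22, 21)}; affine count = 18; |E(F_23)| = 19.

Discriminant check: Δ ∝ 4a³ + 27b² = 4·6³ + 27·11² = 4·216 + 27·121 ≡ 14 (mod 23). Nonzero ⇒ E is nonsingular.
For each x ∈ F_23, compute rhs = x³ + 6·x + 11 mod 23, then count y ∈ F_23 with y² ≡ rhs.
  x = 0: rhs = 11, matching y values: none (0 points).
  x = 1: rhs = 18, matching y values: 8, 15 (2 points).
  x = 2: rhs = 8, matching y values: 10, 13 (2 points).
  x = 3: rhs = 10, matching y values: none (0 points).
  x = 4: rhs = 7, matching y values: none (0 points).
  x = 5: rhs = 5, matching y values: none (0 points).
  x = 6: rhs = 10, matching y values: none (0 points).
  x = 7: rhs = 5, matching y values: none (0 points).
  x = 8: rhs = 19, matching y values: none (0 points).
  x = 9: rhs = 12, matching y values: 9, 14 (2 points).
  x = 10: rhs = 13, matching y values: 6, 17 (2 points).
  x = 11: rhs = 5, matching y values: none (0 points).
  x = 12: rhs = 17, matching y values: none (0 points).
  x = 13: rhs = 9, matching y values: 3, 20 (2 points).
  x = 14: rhs = 10, matching y values: none (0 points).
  x = 15: rhs = 3, matching y values: 7, 16 (2 points).
  x = 16: rhs = 17, matching y values: none (0 points).
  x = 17: rhs = 12, matching y values: 9, 14 (2 points).
  x = 18: rhs = 17, matching y values: none (0 points).
  x = 19: rhs = 15, matching y values: none (0 points).
  x = 20: rhs = 12, matching y values: 9, 14 (2 points).
  x = 21: rhs = 14, matching y values: none (0 points).
  x = 22: rhs = 4, matching y values: 2, 21 (2 points).
Total affine count: 18.
Full point count |E(F_23)| = 18 + 1 = 19.
Hasse bound: |19 − (23+1)| = |-5| = 5 ≤ 2√23 ≈ 9.5917 ✓.
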